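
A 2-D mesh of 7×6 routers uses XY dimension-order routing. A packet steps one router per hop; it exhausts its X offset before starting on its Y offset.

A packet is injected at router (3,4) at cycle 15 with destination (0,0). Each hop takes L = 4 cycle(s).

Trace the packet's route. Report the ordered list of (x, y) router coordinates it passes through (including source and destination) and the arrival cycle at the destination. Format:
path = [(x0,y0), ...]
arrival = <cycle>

[0] x=3 y=4 t=15
[1] x=2 y=4 t=19 →W
[2] x=1 y=4 t=23 →W
[3] x=0 y=4 t=27 →W
[4] x=0 y=3 t=31 →S
[5] x=0 y=2 t=35 →S
[6] x=0 y=1 t=39 →S
[7] x=0 y=0 t=43 →S

path = [(3,4), (2,4), (1,4), (0,4), (0,3), (0,2), (0,1), (0,0)]
arrival = 43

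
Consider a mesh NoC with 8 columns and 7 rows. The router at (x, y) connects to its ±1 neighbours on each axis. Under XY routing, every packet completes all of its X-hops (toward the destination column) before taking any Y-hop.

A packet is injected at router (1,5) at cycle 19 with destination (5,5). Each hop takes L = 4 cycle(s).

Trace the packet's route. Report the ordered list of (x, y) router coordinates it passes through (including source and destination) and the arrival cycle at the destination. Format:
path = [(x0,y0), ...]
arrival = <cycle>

path = [(1,5), (2,5), (3,5), (4,5), (5,5)]
arrival = 35

t=19: at (1,5)
t=23: at (2,5) after E
t=27: at (3,5) after E
t=31: at (4,5) after E
t=35: at (5,5) after E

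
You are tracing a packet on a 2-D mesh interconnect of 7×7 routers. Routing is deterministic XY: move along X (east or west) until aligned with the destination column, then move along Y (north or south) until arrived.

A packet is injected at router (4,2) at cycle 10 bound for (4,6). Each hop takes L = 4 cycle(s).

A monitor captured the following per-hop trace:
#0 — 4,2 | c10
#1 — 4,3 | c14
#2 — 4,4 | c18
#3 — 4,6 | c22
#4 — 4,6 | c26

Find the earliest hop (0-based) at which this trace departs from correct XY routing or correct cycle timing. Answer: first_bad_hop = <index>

first_bad_hop = 3

  1: Δx=+0 Δy=+1 Δt=4 [ok]
  2: Δx=+0 Δy=+1 Δt=4 [ok]
  3: Δx=+0 Δy=+2 Δt=4 [BAD: non-unit step]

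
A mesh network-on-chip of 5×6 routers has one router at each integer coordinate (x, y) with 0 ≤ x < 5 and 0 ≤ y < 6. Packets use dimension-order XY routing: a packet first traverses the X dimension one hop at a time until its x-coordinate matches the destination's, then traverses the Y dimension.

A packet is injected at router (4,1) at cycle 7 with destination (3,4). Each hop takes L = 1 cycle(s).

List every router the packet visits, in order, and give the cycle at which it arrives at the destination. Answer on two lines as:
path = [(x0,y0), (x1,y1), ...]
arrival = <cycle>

path = [(4,1), (3,1), (3,2), (3,3), (3,4)]
arrival = 11

src (4,1)  cyc=7
W→(3,1)  cyc=8
N→(3,2)  cyc=9
N→(3,3)  cyc=10
N→(3,4)  cyc=11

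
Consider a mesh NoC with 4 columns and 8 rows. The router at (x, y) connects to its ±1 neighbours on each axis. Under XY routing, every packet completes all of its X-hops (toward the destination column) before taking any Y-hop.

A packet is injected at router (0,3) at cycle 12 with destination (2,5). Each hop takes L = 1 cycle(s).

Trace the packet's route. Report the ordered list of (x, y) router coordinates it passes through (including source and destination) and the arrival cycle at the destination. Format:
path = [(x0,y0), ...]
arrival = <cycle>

path = [(0,3), (1,3), (2,3), (2,4), (2,5)]
arrival = 16

[0] x=0 y=3 t=12
[1] x=1 y=3 t=13 →E
[2] x=2 y=3 t=14 →E
[3] x=2 y=4 t=15 →N
[4] x=2 y=5 t=16 →N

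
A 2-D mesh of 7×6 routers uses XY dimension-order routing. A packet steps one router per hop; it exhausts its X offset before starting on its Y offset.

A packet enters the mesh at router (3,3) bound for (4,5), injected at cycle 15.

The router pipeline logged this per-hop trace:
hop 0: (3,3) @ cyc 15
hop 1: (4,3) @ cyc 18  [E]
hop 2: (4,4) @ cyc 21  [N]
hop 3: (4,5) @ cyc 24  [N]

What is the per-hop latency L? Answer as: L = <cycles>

L = 3

Between hops 0 and 1 the cycle counter advances 18 − 15 = 3.
Each hop adds L, hence L = 3.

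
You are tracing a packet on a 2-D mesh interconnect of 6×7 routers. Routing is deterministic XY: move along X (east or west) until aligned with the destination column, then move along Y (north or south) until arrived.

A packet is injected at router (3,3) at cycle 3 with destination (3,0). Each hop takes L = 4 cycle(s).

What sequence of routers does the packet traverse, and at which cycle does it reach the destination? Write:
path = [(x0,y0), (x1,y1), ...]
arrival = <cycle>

path = [(3,3), (3,2), (3,1), (3,0)]
arrival = 15

hop 0: (3,3) @ cyc 3
hop 1: (3,2) @ cyc 7  [S]
hop 2: (3,1) @ cyc 11  [S]
hop 3: (3,0) @ cyc 15  [S]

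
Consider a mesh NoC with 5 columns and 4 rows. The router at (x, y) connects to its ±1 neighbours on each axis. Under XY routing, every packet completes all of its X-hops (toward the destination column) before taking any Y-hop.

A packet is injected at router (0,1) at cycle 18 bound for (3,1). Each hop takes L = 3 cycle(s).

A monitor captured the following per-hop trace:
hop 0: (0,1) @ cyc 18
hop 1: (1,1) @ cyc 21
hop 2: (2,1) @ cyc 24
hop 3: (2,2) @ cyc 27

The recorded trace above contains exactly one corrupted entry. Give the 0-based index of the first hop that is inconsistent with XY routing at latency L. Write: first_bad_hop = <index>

[1] (+1,+0) / 3c ⇒ ok
[2] (+1,+0) / 3c ⇒ ok
[3] (+0,+1) / 3c ⇒ BAD: Y-move but x=2≠3

first_bad_hop = 3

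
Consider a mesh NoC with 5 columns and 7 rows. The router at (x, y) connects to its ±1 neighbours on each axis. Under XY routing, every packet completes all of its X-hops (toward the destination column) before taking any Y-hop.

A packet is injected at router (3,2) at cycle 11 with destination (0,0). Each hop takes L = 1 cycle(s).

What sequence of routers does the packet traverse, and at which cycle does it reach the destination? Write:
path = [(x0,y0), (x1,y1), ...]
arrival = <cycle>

[0] x=3 y=2 t=11
[1] x=2 y=2 t=12 →W
[2] x=1 y=2 t=13 →W
[3] x=0 y=2 t=14 →W
[4] x=0 y=1 t=15 →S
[5] x=0 y=0 t=16 →S

path = [(3,2), (2,2), (1,2), (0,2), (0,1), (0,0)]
arrival = 16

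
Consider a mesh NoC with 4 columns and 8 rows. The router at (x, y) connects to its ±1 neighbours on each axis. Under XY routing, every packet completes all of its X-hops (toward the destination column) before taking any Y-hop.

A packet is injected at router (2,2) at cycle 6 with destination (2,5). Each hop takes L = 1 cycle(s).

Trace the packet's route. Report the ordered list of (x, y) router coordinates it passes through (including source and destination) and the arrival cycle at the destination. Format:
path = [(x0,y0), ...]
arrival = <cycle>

#0 — 2,2 | c6
#1 — 2,3 | c7 | N
#2 — 2,4 | c8 | N
#3 — 2,5 | c9 | N

path = [(2,2), (2,3), (2,4), (2,5)]
arrival = 9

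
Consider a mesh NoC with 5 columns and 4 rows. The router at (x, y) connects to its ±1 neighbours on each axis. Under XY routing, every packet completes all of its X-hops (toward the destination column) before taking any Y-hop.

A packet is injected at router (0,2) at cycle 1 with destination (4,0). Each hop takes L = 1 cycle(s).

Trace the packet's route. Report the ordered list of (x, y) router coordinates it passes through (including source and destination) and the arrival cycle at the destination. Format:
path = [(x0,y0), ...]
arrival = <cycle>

src (0,2)  cyc=1
E→(1,2)  cyc=2
E→(2,2)  cyc=3
E→(3,2)  cyc=4
E→(4,2)  cyc=5
S→(4,1)  cyc=6
S→(4,0)  cyc=7

path = [(0,2), (1,2), (2,2), (3,2), (4,2), (4,1), (4,0)]
arrival = 7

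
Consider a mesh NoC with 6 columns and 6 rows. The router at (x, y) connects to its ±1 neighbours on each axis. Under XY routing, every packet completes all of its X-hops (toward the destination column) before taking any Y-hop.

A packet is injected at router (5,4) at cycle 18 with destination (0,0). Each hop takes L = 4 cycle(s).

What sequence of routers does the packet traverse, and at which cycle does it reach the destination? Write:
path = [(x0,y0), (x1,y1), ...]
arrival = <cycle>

t=18: at (5,4)
t=22: at (4,4) after W
t=26: at (3,4) after W
t=30: at (2,4) after W
t=34: at (1,4) after W
t=38: at (0,4) after W
t=42: at (0,3) after S
t=46: at (0,2) after S
t=50: at (0,1) after S
t=54: at (0,0) after S

path = [(5,4), (4,4), (3,4), (2,4), (1,4), (0,4), (0,3), (0,2), (0,1), (0,0)]
arrival = 54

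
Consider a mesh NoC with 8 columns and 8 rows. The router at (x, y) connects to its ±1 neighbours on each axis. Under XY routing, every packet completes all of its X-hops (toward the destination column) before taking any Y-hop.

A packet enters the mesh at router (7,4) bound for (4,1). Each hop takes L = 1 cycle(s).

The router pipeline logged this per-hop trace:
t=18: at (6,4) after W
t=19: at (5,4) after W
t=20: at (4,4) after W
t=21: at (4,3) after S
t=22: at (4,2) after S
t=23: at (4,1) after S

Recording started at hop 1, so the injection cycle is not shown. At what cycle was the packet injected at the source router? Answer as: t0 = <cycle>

t0 = 17

Hop 1 reached at cycle 18; hop k is at t0 + k·L.
So t0 = 18 − 1·1 = 17.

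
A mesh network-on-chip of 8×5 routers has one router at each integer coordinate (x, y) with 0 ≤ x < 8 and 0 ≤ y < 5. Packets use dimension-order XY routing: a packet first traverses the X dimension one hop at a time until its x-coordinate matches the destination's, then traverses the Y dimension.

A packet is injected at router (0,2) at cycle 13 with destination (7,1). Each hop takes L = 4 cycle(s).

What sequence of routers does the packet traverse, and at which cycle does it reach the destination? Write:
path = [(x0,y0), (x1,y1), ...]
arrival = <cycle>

path = [(0,2), (1,2), (2,2), (3,2), (4,2), (5,2), (6,2), (7,2), (7,1)]
arrival = 45

t=13: at (0,2)
t=17: at (1,2) after E
t=21: at (2,2) after E
t=25: at (3,2) after E
t=29: at (4,2) after E
t=33: at (5,2) after E
t=37: at (6,2) after E
t=41: at (7,2) after E
t=45: at (7,1) after S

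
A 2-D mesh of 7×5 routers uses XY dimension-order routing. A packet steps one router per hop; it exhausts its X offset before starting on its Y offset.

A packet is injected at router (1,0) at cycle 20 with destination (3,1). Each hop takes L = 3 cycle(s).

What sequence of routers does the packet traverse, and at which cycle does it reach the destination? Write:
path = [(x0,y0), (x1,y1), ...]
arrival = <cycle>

[0] x=1 y=0 t=20
[1] x=2 y=0 t=23 →E
[2] x=3 y=0 t=26 →E
[3] x=3 y=1 t=29 →N

path = [(1,0), (2,0), (3,0), (3,1)]
arrival = 29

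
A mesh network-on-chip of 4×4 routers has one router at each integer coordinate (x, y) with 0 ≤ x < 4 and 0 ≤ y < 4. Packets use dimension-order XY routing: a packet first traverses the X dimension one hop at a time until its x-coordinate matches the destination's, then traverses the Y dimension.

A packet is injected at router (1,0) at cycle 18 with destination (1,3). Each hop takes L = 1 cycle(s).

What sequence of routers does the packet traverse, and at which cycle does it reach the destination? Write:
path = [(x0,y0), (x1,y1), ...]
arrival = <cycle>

#0 — 1,0 | c18
#1 — 1,1 | c19 | N
#2 — 1,2 | c20 | N
#3 — 1,3 | c21 | N

path = [(1,0), (1,1), (1,2), (1,3)]
arrival = 21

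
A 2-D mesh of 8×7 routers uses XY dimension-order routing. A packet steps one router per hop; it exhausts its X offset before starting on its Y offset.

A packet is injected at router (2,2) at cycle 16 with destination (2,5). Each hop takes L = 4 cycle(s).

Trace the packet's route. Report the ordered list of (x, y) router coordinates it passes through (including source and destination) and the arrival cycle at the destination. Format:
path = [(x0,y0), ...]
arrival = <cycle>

#0 — 2,2 | c16
#1 — 2,3 | c20 | N
#2 — 2,4 | c24 | N
#3 — 2,5 | c28 | N

path = [(2,2), (2,3), (2,4), (2,5)]
arrival = 28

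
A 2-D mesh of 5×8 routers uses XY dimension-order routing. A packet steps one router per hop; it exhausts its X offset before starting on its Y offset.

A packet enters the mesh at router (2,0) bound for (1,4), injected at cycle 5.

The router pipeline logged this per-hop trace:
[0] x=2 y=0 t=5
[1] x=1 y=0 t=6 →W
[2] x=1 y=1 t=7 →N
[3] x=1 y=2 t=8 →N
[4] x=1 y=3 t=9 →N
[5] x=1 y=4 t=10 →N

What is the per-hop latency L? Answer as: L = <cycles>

From hop 0 (5) to hop 1 (6): +1 cycles.
Per-hop latency L = Δcyc = 1.

L = 1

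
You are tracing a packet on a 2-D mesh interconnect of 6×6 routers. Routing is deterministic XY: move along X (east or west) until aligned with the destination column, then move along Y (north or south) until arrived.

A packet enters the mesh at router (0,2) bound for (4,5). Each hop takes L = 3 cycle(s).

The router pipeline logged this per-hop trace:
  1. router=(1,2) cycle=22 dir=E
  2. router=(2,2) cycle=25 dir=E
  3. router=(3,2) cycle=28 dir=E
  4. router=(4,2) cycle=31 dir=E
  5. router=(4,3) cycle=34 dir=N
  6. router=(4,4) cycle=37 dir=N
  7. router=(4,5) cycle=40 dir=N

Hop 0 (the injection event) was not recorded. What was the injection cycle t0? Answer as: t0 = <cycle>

t0 = 19

The first recorded entry is hop 1 at cycle 22.
So t0 = 22 − 1·3 = 19.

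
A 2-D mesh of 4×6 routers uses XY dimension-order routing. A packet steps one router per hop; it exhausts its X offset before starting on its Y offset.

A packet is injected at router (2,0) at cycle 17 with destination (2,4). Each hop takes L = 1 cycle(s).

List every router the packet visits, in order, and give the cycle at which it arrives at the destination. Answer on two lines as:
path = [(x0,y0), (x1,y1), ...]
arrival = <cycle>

path = [(2,0), (2,1), (2,2), (2,3), (2,4)]
arrival = 21

t=17: at (2,0)
t=18: at (2,1) after N
t=19: at (2,2) after N
t=20: at (2,3) after N
t=21: at (2,4) after N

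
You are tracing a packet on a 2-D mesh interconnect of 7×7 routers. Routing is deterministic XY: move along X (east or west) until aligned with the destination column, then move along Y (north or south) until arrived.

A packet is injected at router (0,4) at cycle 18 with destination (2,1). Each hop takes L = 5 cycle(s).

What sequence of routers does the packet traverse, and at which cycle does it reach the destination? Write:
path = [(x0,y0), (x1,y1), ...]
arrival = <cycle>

path = [(0,4), (1,4), (2,4), (2,3), (2,2), (2,1)]
arrival = 43

#0 — 0,4 | c18
#1 — 1,4 | c23 | E
#2 — 2,4 | c28 | E
#3 — 2,3 | c33 | S
#4 — 2,2 | c38 | S
#5 — 2,1 | c43 | S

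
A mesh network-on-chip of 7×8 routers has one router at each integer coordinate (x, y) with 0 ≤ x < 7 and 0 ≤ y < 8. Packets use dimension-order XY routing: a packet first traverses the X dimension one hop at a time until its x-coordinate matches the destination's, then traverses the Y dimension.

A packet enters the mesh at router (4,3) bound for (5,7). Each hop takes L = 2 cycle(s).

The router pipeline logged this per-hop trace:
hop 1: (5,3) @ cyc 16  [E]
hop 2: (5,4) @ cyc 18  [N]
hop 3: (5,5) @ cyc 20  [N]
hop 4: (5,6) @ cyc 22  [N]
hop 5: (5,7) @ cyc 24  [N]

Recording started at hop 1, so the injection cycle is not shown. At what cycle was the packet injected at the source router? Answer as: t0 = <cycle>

t0 = 14

Hop 1 reached at cycle 16; hop k is at t0 + k·L.
Subtract one hop: t0 = 16 − 2 = 14.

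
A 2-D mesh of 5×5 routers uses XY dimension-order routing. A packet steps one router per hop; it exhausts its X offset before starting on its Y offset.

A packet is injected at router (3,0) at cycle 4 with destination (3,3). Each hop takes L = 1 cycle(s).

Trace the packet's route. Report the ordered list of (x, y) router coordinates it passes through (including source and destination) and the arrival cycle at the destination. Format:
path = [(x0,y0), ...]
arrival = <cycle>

#0 — 3,0 | c4
#1 — 3,1 | c5 | N
#2 — 3,2 | c6 | N
#3 — 3,3 | c7 | N

path = [(3,0), (3,1), (3,2), (3,3)]
arrival = 7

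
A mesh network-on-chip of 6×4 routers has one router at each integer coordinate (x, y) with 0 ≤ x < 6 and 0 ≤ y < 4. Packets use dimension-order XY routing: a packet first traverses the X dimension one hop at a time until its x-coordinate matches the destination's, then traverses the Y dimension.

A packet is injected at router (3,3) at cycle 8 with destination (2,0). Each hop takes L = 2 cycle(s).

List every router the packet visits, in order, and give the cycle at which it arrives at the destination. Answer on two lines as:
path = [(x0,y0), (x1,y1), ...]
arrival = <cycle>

path = [(3,3), (2,3), (2,2), (2,1), (2,0)]
arrival = 16

  0. router=(3,3) cycle=8 (inject)
  1. router=(2,3) cycle=10 dir=W
  2. router=(2,2) cycle=12 dir=S
  3. router=(2,1) cycle=14 dir=S
  4. router=(2,0) cycle=16 dir=S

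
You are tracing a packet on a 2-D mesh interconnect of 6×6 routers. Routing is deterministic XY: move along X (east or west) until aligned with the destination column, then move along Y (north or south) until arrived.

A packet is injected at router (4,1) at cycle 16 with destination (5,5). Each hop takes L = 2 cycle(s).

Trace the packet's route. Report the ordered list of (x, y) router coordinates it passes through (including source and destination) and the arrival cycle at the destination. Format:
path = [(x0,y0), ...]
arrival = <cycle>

path = [(4,1), (5,1), (5,2), (5,3), (5,4), (5,5)]
arrival = 26

#0 — 4,1 | c16
#1 — 5,1 | c18 | E
#2 — 5,2 | c20 | N
#3 — 5,3 | c22 | N
#4 — 5,4 | c24 | N
#5 — 5,5 | c26 | N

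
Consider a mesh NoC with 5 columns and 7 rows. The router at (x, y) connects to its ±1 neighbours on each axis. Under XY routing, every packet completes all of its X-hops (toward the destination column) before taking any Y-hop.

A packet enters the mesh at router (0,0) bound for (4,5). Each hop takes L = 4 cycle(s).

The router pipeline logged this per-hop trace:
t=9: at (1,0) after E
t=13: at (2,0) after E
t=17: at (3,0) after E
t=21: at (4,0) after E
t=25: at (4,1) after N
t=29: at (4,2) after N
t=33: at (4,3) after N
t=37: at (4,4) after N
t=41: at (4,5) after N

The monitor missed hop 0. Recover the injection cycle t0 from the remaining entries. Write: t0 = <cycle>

t0 = 5

Hop 1 reached at cycle 9; hop k is at t0 + k·L.
Therefore t0 = 9 − L = 5.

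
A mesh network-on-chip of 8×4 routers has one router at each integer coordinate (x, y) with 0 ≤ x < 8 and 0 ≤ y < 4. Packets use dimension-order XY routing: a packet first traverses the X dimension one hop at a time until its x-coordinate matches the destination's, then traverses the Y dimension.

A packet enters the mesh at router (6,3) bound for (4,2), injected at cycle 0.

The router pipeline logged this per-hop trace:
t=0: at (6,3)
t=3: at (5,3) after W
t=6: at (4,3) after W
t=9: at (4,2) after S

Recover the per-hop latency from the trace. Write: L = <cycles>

cyc[1] − cyc[0] = 3 − 0 = 3.
Each hop adds L, hence L = 3.

L = 3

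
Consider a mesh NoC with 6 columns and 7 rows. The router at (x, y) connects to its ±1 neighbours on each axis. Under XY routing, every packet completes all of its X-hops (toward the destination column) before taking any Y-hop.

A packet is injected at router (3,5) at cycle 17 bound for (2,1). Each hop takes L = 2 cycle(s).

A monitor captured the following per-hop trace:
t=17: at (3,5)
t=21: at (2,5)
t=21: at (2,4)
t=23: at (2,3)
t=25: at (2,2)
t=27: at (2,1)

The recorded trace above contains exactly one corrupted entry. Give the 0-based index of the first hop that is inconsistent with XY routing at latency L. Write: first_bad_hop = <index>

first_bad_hop = 1

check 1→ d=(-1,0) cyc+4: BAD: Δcyc=4≠L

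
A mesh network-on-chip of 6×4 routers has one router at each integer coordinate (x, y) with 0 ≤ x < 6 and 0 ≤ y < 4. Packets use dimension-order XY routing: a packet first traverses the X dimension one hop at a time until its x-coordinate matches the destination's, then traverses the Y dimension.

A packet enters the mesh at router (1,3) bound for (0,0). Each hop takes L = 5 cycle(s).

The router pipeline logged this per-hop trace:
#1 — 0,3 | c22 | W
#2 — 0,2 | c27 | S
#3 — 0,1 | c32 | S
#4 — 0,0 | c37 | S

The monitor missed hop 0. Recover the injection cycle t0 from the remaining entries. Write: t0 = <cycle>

cyc[1] = 22 and cyc[k] = t0 + k·L for every k.
t0 = cyc[1] − L = 22 − 5 = 17.

t0 = 17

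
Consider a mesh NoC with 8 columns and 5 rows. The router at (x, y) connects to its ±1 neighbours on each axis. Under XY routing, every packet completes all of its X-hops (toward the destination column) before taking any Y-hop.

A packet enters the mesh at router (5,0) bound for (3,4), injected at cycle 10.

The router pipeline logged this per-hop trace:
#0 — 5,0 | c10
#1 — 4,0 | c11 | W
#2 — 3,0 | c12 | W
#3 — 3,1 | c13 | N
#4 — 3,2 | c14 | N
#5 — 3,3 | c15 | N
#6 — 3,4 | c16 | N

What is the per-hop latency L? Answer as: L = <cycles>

L = 1

cyc[1] − cyc[0] = 11 − 10 = 1.
Per-hop latency L = Δcyc = 1.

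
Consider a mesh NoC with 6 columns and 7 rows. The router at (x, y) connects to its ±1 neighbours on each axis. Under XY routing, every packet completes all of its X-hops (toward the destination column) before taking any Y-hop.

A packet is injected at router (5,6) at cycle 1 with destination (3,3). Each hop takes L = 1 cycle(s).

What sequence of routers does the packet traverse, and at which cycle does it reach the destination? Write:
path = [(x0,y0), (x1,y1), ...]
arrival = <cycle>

path = [(5,6), (4,6), (3,6), (3,5), (3,4), (3,3)]
arrival = 6

src (5,6)  cyc=1
W→(4,6)  cyc=2
W→(3,6)  cyc=3
S→(3,5)  cyc=4
S→(3,4)  cyc=5
S→(3,3)  cyc=6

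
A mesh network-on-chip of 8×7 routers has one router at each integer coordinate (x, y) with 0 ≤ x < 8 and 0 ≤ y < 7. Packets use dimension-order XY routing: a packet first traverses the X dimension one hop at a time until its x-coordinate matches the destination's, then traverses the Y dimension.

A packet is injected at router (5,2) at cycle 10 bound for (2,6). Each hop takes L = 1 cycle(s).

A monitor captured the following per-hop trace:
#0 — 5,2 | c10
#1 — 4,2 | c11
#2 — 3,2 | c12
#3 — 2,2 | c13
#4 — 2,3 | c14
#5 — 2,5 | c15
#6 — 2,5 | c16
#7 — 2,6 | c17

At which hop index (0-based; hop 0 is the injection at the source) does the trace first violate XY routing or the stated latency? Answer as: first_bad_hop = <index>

first_bad_hop = 5

check 1→ d=(-1,0) cyc+1: ok
check 2→ d=(-1,0) cyc+1: ok
check 3→ d=(-1,0) cyc+1: ok
check 4→ d=(0,1) cyc+1: ok
check 5→ d=(0,2) cyc+1: BAD: non-unit step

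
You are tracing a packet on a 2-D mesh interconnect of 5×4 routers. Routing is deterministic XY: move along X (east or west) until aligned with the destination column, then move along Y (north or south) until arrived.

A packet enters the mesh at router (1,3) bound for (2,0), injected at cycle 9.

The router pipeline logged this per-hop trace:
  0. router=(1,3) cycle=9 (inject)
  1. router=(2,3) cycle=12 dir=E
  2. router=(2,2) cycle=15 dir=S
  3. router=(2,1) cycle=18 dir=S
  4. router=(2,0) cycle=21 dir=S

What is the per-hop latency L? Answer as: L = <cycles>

Between hops 0 and 1 the cycle counter advances 12 − 9 = 3.
One hop costs L cycles, so L = 3.

L = 3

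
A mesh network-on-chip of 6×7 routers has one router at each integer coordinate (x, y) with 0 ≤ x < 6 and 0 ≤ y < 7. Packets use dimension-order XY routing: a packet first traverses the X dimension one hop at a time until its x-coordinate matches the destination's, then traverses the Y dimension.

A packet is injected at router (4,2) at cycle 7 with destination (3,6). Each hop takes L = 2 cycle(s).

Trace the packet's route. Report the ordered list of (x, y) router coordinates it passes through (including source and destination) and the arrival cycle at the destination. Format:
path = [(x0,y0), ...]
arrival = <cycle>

path = [(4,2), (3,2), (3,3), (3,4), (3,5), (3,6)]
arrival = 17

t=7: at (4,2)
t=9: at (3,2) after W
t=11: at (3,3) after N
t=13: at (3,4) after N
t=15: at (3,5) after N
t=17: at (3,6) after N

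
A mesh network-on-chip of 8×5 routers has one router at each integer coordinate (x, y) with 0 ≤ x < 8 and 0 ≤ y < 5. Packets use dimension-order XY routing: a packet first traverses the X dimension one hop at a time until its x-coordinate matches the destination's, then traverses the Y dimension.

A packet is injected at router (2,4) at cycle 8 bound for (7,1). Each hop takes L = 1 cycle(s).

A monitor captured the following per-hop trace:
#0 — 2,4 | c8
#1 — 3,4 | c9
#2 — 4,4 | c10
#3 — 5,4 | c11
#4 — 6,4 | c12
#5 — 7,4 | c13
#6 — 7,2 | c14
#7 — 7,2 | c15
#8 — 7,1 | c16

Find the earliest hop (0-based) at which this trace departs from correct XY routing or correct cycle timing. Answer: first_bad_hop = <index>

[1] (+1,+0) / 1c ⇒ ok
[2] (+1,+0) / 1c ⇒ ok
[3] (+1,+0) / 1c ⇒ ok
[4] (+1,+0) / 1c ⇒ ok
[5] (+1,+0) / 1c ⇒ ok
[6] (+0,-2) / 1c ⇒ BAD: non-unit step

first_bad_hop = 6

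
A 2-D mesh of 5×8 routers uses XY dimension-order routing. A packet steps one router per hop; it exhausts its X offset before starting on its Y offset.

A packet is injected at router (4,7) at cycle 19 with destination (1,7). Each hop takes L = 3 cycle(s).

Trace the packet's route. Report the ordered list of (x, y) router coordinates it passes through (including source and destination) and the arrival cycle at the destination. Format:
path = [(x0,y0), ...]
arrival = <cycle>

[0] x=4 y=7 t=19
[1] x=3 y=7 t=22 →W
[2] x=2 y=7 t=25 →W
[3] x=1 y=7 t=28 →W

path = [(4,7), (3,7), (2,7), (1,7)]
arrival = 28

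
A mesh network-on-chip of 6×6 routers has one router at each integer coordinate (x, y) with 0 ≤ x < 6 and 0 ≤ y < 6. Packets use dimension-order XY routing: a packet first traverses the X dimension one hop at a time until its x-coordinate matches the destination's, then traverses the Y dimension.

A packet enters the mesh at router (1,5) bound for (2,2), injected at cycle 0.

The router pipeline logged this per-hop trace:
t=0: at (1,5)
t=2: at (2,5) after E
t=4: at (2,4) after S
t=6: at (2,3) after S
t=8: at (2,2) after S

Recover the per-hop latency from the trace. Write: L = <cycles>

L = 2

Between hops 0 and 1 the cycle counter advances 2 − 0 = 2.
That increment is L by definition: L = 2.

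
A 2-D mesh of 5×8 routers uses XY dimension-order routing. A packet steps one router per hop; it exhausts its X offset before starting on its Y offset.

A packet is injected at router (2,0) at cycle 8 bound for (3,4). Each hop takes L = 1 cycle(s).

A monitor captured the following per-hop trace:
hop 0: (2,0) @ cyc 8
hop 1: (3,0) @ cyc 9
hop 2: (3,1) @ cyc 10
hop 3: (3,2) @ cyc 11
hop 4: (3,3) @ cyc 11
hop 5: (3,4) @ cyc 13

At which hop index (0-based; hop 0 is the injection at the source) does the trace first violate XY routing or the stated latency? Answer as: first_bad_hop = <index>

check 1→ d=(1,0) cyc+1: ok
check 2→ d=(0,1) cyc+1: ok
check 3→ d=(0,1) cyc+1: ok
check 4→ d=(0,1) cyc+0: BAD: Δcyc=0≠L

first_bad_hop = 4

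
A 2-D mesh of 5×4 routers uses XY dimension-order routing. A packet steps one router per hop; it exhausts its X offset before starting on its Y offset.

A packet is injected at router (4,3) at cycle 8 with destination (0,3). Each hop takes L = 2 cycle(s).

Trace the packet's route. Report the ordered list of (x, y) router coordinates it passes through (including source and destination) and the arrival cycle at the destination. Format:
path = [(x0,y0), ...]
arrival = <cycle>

path = [(4,3), (3,3), (2,3), (1,3), (0,3)]
arrival = 16

  0. router=(4,3) cycle=8 (inject)
  1. router=(3,3) cycle=10 dir=W
  2. router=(2,3) cycle=12 dir=W
  3. router=(1,3) cycle=14 dir=W
  4. router=(0,3) cycle=16 dir=W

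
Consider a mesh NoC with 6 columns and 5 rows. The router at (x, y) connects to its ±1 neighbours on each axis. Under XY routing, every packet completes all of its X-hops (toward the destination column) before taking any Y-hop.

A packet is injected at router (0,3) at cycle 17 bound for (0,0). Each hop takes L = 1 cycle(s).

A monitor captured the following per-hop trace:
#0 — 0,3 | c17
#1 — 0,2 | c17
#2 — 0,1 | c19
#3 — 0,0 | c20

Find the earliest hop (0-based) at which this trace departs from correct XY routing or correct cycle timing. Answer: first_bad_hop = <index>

first_bad_hop = 1

check 1→ d=(0,-1) cyc+0: BAD: Δcyc=0≠L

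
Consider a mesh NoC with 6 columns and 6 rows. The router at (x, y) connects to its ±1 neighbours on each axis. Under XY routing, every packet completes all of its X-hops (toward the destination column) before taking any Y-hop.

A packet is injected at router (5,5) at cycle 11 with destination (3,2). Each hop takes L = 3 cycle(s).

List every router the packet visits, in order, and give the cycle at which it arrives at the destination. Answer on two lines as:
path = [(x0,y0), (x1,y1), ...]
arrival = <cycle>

path = [(5,5), (4,5), (3,5), (3,4), (3,3), (3,2)]
arrival = 26

t=11: at (5,5)
t=14: at (4,5) after W
t=17: at (3,5) after W
t=20: at (3,4) after S
t=23: at (3,3) after S
t=26: at (3,2) after S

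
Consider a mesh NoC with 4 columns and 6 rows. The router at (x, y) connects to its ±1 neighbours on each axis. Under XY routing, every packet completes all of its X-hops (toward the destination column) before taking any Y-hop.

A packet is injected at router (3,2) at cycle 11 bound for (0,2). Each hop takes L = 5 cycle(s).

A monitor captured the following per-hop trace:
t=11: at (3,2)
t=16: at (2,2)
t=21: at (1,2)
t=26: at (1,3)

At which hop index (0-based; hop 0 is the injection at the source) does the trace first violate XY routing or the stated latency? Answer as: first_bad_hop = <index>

first_bad_hop = 3

hop 1: step (-1,+0), +5 cyc — ok
hop 2: step (-1,+0), +5 cyc — ok
hop 3: step (+0,+1), +5 cyc — BAD: Y-move but x=1≠0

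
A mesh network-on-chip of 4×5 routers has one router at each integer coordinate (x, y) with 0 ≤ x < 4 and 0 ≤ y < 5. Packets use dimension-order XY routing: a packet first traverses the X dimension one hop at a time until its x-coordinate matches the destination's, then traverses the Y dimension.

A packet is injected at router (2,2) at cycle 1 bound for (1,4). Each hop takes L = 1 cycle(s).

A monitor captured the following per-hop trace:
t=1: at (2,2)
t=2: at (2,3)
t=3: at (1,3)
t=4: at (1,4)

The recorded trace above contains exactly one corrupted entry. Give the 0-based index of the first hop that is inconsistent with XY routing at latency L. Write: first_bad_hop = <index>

  1: Δx=+0 Δy=+1 Δt=1 [BAD: Y-move but x=2≠1]

first_bad_hop = 1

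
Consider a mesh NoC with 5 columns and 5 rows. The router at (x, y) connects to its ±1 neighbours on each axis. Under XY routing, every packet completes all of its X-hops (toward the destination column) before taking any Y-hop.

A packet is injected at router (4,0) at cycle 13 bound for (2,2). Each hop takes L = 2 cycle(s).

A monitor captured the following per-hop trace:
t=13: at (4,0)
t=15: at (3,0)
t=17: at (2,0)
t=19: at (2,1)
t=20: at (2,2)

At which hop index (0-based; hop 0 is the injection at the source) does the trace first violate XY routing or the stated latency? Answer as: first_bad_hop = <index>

hop 1: step (-1,+0), +2 cyc — ok
hop 2: step (-1,+0), +2 cyc — ok
hop 3: step (+0,+1), +2 cyc — ok
hop 4: step (+0,+1), +1 cyc — BAD: Δcyc=1≠L

first_bad_hop = 4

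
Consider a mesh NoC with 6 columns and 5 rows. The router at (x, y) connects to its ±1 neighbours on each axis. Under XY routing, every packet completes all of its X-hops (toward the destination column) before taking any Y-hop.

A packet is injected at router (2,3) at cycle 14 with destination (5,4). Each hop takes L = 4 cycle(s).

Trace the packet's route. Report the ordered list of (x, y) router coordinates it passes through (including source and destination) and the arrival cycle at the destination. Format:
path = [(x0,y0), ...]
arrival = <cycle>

path = [(2,3), (3,3), (4,3), (5,3), (5,4)]
arrival = 30

hop 0: (2,3) @ cyc 14
hop 1: (3,3) @ cyc 18  [E]
hop 2: (4,3) @ cyc 22  [E]
hop 3: (5,3) @ cyc 26  [E]
hop 4: (5,4) @ cyc 30  [N]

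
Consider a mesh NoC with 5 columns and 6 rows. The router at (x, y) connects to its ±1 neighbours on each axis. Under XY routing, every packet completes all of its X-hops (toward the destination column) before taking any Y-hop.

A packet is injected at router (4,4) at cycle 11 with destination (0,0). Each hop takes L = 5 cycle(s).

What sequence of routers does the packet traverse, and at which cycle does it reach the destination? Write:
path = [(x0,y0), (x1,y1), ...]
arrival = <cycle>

path = [(4,4), (3,4), (2,4), (1,4), (0,4), (0,3), (0,2), (0,1), (0,0)]
arrival = 51

#0 — 4,4 | c11
#1 — 3,4 | c16 | W
#2 — 2,4 | c21 | W
#3 — 1,4 | c26 | W
#4 — 0,4 | c31 | W
#5 — 0,3 | c36 | S
#6 — 0,2 | c41 | S
#7 — 0,1 | c46 | S
#8 — 0,0 | c51 | S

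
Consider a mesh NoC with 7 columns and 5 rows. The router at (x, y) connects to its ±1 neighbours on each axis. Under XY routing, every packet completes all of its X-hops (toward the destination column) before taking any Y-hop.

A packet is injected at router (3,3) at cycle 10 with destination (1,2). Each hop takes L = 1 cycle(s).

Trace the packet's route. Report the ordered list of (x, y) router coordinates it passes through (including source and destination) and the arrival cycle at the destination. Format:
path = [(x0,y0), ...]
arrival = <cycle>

  0. router=(3,3) cycle=10 (inject)
  1. router=(2,3) cycle=11 dir=W
  2. router=(1,3) cycle=12 dir=W
  3. router=(1,2) cycle=13 dir=S

path = [(3,3), (2,3), (1,3), (1,2)]
arrival = 13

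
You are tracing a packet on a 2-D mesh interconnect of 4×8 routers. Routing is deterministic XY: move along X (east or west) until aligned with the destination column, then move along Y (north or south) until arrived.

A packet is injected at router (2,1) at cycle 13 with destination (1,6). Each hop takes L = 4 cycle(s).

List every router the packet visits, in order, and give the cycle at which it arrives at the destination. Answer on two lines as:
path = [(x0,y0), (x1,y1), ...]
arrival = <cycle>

path = [(2,1), (1,1), (1,2), (1,3), (1,4), (1,5), (1,6)]
arrival = 37

t=13: at (2,1)
t=17: at (1,1) after W
t=21: at (1,2) after N
t=25: at (1,3) after N
t=29: at (1,4) after N
t=33: at (1,5) after N
t=37: at (1,6) after N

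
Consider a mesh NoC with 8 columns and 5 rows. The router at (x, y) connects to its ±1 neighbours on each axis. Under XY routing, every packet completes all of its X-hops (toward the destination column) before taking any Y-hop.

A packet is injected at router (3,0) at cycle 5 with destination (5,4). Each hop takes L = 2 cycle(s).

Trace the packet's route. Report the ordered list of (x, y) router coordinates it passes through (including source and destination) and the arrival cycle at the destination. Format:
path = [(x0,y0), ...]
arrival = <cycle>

path = [(3,0), (4,0), (5,0), (5,1), (5,2), (5,3), (5,4)]
arrival = 17

hop 0: (3,0) @ cyc 5
hop 1: (4,0) @ cyc 7  [E]
hop 2: (5,0) @ cyc 9  [E]
hop 3: (5,1) @ cyc 11  [N]
hop 4: (5,2) @ cyc 13  [N]
hop 5: (5,3) @ cyc 15  [N]
hop 6: (5,4) @ cyc 17  [N]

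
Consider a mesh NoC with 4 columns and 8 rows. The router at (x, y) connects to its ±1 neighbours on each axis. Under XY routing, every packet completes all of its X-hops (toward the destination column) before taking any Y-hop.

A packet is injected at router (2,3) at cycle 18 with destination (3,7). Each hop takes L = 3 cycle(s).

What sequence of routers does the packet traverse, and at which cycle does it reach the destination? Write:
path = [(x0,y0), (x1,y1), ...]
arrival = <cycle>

  0. router=(2,3) cycle=18 (inject)
  1. router=(3,3) cycle=21 dir=E
  2. router=(3,4) cycle=24 dir=N
  3. router=(3,5) cycle=27 dir=N
  4. router=(3,6) cycle=30 dir=N
  5. router=(3,7) cycle=33 dir=N

path = [(2,3), (3,3), (3,4), (3,5), (3,6), (3,7)]
arrival = 33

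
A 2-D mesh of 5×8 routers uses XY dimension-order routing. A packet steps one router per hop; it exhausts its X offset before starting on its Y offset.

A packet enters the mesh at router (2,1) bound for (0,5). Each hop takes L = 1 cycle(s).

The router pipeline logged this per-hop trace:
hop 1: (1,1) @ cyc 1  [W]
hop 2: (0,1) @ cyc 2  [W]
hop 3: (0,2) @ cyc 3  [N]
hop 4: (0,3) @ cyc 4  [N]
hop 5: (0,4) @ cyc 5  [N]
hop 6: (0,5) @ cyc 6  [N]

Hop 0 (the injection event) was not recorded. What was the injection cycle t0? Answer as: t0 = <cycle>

The first recorded entry is hop 1 at cycle 1.
Subtract one hop: t0 = 1 − 1 = 0.

t0 = 0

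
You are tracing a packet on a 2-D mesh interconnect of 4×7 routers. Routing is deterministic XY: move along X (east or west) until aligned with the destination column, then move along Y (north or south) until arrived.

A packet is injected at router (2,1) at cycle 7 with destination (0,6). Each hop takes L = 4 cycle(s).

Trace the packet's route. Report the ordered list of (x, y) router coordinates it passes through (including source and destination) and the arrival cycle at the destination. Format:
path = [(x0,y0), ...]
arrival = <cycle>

src (2,1)  cyc=7
W→(1,1)  cyc=11
W→(0,1)  cyc=15
N→(0,2)  cyc=19
N→(0,3)  cyc=23
N→(0,4)  cyc=27
N→(0,5)  cyc=31
N→(0,6)  cyc=35

path = [(2,1), (1,1), (0,1), (0,2), (0,3), (0,4), (0,5), (0,6)]
arrival = 35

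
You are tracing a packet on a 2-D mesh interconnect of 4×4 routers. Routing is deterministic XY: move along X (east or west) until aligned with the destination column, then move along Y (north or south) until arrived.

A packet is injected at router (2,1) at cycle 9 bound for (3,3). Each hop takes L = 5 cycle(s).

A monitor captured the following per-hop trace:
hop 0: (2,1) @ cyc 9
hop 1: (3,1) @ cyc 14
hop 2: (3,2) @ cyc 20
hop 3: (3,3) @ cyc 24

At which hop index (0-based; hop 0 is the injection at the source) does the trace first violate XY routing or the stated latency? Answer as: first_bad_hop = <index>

check 1→ d=(1,0) cyc+5: ok
check 2→ d=(0,1) cyc+6: BAD: Δcyc=6≠L

first_bad_hop = 2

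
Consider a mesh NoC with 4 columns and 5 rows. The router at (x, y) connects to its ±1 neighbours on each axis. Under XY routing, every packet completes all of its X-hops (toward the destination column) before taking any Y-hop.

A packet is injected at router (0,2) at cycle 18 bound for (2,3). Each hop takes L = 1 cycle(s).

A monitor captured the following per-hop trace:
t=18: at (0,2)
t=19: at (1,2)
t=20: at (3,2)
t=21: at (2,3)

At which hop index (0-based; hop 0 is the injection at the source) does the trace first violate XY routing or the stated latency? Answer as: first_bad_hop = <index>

first_bad_hop = 2

  1: Δx=+1 Δy=+0 Δt=1 [ok]
  2: Δx=+2 Δy=+0 Δt=1 [BAD: non-unit step]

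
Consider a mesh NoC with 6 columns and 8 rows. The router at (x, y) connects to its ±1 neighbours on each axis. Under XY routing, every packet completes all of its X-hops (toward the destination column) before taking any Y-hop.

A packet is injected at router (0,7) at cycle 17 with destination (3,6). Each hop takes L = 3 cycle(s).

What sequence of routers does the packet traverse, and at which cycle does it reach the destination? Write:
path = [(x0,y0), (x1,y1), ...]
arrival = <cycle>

#0 — 0,7 | c17
#1 — 1,7 | c20 | E
#2 — 2,7 | c23 | E
#3 — 3,7 | c26 | E
#4 — 3,6 | c29 | S

path = [(0,7), (1,7), (2,7), (3,7), (3,6)]
arrival = 29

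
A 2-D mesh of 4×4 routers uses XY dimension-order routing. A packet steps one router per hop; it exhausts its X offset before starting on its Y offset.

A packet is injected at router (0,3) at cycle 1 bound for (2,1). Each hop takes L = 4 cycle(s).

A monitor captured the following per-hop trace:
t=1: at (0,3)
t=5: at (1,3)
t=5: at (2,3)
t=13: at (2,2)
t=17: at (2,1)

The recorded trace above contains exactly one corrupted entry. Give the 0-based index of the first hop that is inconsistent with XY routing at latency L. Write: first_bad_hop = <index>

hop 1: step (+1,+0), +4 cyc — ok
hop 2: step (+1,+0), +0 cyc — BAD: Δcyc=0≠L

first_bad_hop = 2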